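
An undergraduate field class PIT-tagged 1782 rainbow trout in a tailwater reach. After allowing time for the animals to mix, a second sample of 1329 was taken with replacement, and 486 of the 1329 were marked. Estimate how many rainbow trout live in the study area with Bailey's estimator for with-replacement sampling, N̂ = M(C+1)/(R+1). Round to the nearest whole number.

N̂ = 1782·(1329+1)/(486+1) = 1782·1330/487 = 2370060/487 ≈ 4866.7 → 4867

N ≈ 4867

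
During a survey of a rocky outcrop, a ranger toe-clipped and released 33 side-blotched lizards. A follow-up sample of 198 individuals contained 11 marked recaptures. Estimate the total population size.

N = (33 × 198) / 11 = 6534 / 11 = 594

N = 594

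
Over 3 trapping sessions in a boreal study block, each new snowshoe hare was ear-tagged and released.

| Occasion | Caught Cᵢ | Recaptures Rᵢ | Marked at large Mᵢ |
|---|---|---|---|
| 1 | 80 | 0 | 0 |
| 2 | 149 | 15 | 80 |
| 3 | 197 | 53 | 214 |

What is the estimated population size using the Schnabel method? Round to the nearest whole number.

N ≈ 795

Σ MᵢCᵢ = 0·80 + 80·149 + 214·197 = 0 + 11920 + 42158 = 54078
Σ Rᵢ = 0 + 15 + 53 = 68
N̂ = 54078 / 68 ≈ 795.3 → 795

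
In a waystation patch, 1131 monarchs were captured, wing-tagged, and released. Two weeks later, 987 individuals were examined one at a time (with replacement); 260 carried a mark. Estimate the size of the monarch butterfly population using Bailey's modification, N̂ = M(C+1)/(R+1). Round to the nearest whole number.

N ≈ 4281

N̂ = 1131·(987+1)/(260+1) = 1131·988/261 = 1117428/261 ≈ 4281.3 → 4281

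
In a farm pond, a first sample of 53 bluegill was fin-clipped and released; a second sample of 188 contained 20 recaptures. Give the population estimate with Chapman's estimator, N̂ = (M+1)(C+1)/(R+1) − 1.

N̂ = (53+1)(188+1)/(20+1) − 1 = 54·189/21 − 1
= 10206/21 − 1 = 486 − 1 = 485

N = 485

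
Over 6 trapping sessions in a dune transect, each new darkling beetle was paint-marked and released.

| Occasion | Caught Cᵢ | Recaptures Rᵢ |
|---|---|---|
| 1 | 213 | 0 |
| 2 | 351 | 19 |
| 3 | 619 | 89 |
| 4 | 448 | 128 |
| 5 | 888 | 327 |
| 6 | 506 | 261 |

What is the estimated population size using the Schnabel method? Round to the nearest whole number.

N ≈ 3789

Marked at large before each occasion: Mᵢ = Σⱼ<ᵢ (Cⱼ − Rⱼ) → M1=0, M2=213, M3=545, M4=1075, M5=1395, M6=1956
Σ MᵢCᵢ = 0·213 + 213·351 + 545·619 + 1075·448 + 1395·888 + 1956·506 = 0 + 74763 + 337355 + 481600 + 1238760 + 989736 = 3122214
Σ Rᵢ = 0 + 19 + 89 + 128 + 327 + 261 = 824
N̂ = 3122214 / 824 ≈ 3789.1 → 3789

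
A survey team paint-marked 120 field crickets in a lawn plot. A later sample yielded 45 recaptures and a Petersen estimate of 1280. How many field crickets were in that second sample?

From N = M·C/R: C = N·R / M = 1280·45 / 120 = 57600 / 120 = 480.

C = 480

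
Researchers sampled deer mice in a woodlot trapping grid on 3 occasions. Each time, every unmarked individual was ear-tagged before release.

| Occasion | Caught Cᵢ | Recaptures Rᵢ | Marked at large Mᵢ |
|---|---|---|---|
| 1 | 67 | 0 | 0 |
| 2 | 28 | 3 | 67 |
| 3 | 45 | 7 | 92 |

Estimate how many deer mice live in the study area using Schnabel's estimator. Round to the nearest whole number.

Σ MᵢCᵢ = 0·67 + 67·28 + 92·45 = 0 + 1876 + 4140 = 6016
Σ Rᵢ = 0 + 3 + 7 = 10
N̂ = 6016 / 10 ≈ 601.6 → 602

N ≈ 602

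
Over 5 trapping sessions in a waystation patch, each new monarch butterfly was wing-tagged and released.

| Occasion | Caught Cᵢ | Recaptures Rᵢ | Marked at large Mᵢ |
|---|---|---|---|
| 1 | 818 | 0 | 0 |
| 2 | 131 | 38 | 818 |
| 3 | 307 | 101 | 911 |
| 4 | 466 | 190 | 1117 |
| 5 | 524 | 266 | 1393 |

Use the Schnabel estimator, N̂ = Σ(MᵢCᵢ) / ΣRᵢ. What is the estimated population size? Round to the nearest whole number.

Σ MᵢCᵢ = 0·818 + 818·131 + 911·307 + 1117·466 + 1393·524 = 0 + 107158 + 279677 + 520522 + 729932 = 1637289
Σ Rᵢ = 0 + 38 + 101 + 190 + 266 = 595
N̂ = 1637289 / 595 ≈ 2751.7 → 2752

N ≈ 2752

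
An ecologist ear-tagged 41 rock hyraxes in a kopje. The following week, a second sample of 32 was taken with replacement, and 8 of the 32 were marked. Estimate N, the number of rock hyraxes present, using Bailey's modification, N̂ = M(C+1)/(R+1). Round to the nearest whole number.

N ≈ 150

N̂ = 41·(32+1)/(8+1) = 41·33/9 = 1353/9 ≈ 150.3 → 150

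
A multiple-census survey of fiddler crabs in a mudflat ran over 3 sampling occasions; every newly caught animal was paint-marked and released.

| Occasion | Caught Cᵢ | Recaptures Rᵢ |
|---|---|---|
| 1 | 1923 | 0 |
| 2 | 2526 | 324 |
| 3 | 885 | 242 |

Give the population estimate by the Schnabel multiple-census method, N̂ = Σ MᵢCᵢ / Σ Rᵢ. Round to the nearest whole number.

N ≈ 15,032

Marked at large before each occasion: Mᵢ = Σⱼ<ᵢ (Cⱼ − Rⱼ) → M1=0, M2=1923, M3=4125
Σ MᵢCᵢ = 0·1923 + 1923·2526 + 4125·885 = 0 + 4857498 + 3650625 = 8508123
Σ Rᵢ = 0 + 324 + 242 = 566
N̂ = 8508123 / 566 ≈ 15032.0 → 15032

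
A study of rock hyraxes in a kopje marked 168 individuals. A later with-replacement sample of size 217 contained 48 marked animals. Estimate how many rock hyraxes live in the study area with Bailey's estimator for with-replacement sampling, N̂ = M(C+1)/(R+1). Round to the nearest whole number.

N̂ = 168·(217+1)/(48+1) = 168·218/49 = 36624/49 ≈ 747.4 → 747

N ≈ 747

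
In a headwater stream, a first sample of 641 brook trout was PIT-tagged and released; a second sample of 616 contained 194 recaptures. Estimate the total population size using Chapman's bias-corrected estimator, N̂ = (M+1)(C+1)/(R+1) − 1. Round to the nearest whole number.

N ≈ 2030

N̂ = (641+1)(616+1)/(194+1) − 1 = 642·617/195 − 1
= 396114/195 − 1 ≈ 2031.4 − 1 ≈ 2030.4 → 2030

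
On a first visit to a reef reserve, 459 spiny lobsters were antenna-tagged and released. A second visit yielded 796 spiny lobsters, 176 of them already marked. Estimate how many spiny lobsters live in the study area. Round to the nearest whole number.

N ≈ 2076

N = (459 × 796) / 176 = 365364 / 176 ≈ 2075.9 → 2076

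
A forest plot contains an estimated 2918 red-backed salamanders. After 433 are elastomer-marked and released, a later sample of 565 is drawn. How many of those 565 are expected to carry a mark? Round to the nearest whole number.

expected recaptures ≈ 84

Expected recaptures E[R] = M·C / N.
E[R] = 433 × 565 / 2918 = 244645 / 2918 ≈ 83.8 → 84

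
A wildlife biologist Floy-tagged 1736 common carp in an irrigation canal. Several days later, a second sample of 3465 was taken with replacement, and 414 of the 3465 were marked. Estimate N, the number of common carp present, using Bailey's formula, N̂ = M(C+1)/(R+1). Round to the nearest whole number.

N ≈ 14,499

N̂ = 1736·(3465+1)/(414+1) = 1736·3466/415 = 6016976/415 ≈ 14498.7 → 14499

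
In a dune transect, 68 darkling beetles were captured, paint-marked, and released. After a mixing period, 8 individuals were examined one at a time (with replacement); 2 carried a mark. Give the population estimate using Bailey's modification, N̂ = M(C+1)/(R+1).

N̂ = 68·(8+1)/(2+1) = 68·9/3 = 612/3 = 204

N = 204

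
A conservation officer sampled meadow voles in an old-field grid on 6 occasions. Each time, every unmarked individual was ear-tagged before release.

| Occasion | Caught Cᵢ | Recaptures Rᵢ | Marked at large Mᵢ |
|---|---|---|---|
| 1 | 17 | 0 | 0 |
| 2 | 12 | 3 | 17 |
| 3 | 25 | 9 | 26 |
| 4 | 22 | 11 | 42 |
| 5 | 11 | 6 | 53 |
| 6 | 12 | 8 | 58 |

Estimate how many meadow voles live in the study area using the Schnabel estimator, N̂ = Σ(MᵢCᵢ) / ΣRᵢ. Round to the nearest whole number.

Σ MᵢCᵢ = 0·17 + 17·12 + 26·25 + 42·22 + 53·11 + 58·12 = 0 + 204 + 650 + 924 + 583 + 696 = 3057
Σ Rᵢ = 0 + 3 + 9 + 11 + 6 + 8 = 37
N̂ = 3057 / 37 ≈ 82.6 → 83

N ≈ 83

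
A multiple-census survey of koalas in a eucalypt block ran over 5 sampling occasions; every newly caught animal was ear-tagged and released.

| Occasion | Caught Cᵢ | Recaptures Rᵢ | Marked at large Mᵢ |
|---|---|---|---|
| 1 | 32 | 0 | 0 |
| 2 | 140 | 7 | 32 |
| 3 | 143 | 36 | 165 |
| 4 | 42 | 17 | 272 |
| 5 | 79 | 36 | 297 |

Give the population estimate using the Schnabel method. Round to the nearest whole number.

N ≈ 656

Σ MᵢCᵢ = 0·32 + 32·140 + 165·143 + 272·42 + 297·79 = 0 + 4480 + 23595 + 11424 + 23463 = 62962
Σ Rᵢ = 0 + 7 + 36 + 17 + 36 = 96
N̂ = 62962 / 96 ≈ 655.9 → 656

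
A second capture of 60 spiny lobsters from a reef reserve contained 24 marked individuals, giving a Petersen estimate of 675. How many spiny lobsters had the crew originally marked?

M = 270

From N = M·C/R: M = N·R / C = 675·24 / 60 = 16200 / 60 = 270.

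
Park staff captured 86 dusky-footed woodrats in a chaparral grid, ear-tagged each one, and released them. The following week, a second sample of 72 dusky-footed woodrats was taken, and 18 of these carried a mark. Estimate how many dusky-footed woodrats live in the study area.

N = 344

If marked individuals mix randomly, R/C ≈ M/N, giving N ≈ M·C/R.
N = (86 × 72) / 18 = 6192 / 18 = 344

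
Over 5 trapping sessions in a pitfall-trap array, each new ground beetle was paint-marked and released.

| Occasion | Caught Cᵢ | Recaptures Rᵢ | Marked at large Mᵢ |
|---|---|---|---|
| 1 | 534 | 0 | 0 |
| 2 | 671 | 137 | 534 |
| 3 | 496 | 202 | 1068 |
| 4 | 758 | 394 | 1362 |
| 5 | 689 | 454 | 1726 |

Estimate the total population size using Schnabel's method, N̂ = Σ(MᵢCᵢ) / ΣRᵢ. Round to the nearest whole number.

Σ MᵢCᵢ = 0·534 + 534·671 + 1068·496 + 1362·758 + 1726·689 = 0 + 358314 + 529728 + 1032396 + 1189214 = 3109652
Σ Rᵢ = 0 + 137 + 202 + 394 + 454 = 1187
N̂ = 3109652 / 1187 ≈ 2619.8 → 2620

N ≈ 2620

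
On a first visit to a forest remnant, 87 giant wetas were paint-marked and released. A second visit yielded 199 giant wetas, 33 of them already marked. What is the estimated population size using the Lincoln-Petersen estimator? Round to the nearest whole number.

Lincoln-Petersen assumes M/N = R/C, so N = M·C / R.
N = (87 × 199) / 33 = 17313 / 33 ≈ 524.6 → 525

N ≈ 525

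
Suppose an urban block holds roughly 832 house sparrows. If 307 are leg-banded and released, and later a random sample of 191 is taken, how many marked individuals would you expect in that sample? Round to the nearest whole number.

The marked fraction of the population is 307/832, so in a sample of 191 expect C·(M/N) marked.
E[R] = 307 × 191 / 832 = 58637 / 832 ≈ 70.48 → 70

expected recaptures ≈ 70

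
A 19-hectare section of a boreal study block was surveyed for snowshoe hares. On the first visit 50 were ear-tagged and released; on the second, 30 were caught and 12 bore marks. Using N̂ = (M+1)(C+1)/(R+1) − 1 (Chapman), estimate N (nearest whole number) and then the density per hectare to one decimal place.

N̂ = 51·31/13 − 1 = 1581/13 − 1 ≈ 120.6 → 121
Density = N̂ / area = 121 / 19 ≈ 6.37 → 6.4 per hectare

density ≈ 6.4 snowshoe hares per hectare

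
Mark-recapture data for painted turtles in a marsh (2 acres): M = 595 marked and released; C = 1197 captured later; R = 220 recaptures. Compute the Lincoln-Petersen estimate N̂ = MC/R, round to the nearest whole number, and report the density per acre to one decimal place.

density ≈ 1618.5 painted turtles per acre

N̂ = 595·1197/220 = 712215/220 ≈ 3237.3 → 3237
Density = N̂ / area = 3237 / 2 ≈ 1618.50 → 1618.5 per acre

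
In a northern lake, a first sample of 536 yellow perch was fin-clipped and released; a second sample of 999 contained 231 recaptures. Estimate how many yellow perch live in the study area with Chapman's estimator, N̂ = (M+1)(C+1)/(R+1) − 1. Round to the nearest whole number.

N ≈ 2314

N̂ = (536+1)(999+1)/(231+1) − 1 = 537·1000/232 − 1
= 537000/232 − 1 ≈ 2314.7 − 1 ≈ 2313.7 → 2314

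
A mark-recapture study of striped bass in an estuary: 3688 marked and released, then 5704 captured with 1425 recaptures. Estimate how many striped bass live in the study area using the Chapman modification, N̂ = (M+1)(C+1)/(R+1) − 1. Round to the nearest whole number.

N̂ = (3688+1)(5704+1)/(1425+1) − 1 = 3689·5705/1426 − 1
= 21045745/1426 − 1 ≈ 14758.6 − 1 ≈ 14757.6 → 14758

N ≈ 14,758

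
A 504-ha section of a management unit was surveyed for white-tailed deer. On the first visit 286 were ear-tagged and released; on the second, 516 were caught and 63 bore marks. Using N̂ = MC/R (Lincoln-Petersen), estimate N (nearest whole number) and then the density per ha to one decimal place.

N̂ = 286·516/63 = 147576/63 ≈ 2342.48 → 2342
Density = N̂ / area = 2342 / 504 ≈ 4.647 → 4.6 per ha

density ≈ 4.6 white-tailed deer per ha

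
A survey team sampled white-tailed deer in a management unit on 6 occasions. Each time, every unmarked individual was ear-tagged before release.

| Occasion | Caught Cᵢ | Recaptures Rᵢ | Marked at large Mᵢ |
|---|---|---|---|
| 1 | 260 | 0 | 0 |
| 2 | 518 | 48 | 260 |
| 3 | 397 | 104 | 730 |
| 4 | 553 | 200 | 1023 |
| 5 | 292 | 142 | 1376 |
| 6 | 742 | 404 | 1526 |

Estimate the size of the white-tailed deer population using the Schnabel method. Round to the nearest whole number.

Σ MᵢCᵢ = 0·260 + 260·518 + 730·397 + 1023·553 + 1376·292 + 1526·742 = 0 + 134680 + 289810 + 565719 + 401792 + 1132292 = 2524293
Σ Rᵢ = 0 + 48 + 104 + 200 + 142 + 404 = 898
N̂ = 2524293 / 898 ≈ 2811.0 → 2811

N ≈ 2811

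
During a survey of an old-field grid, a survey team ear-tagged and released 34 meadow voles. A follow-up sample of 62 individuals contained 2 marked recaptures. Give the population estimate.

N = 1054

If marked individuals mix randomly, R/C ≈ M/N, giving N ≈ M·C/R.
N = (34 × 62) / 2 = 2108 / 2 = 1054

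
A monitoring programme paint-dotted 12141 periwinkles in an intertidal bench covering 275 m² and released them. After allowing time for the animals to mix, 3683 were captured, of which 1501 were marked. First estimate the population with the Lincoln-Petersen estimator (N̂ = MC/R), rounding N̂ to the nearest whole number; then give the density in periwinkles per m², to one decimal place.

density ≈ 108.3 periwinkles per m²

N̂ = 12141·3683/1501 = 44715303/1501 ≈ 29790.3 → 29790
Density = N̂ / area = 29790 / 275 ≈ 108.33 → 108.3 per m²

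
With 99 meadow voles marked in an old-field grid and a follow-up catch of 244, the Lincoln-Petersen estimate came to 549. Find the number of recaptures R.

From N = M·C/R: R = M·C / N = 99·244 / 549 = 24156 / 549 = 44.

R = 44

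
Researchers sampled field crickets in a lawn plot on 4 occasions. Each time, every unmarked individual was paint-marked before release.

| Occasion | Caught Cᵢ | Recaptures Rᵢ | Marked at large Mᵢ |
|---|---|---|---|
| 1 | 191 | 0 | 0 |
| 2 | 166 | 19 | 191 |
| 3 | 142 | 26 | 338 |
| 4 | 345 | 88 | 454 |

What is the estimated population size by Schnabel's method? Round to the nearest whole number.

Σ MᵢCᵢ = 0·191 + 191·166 + 338·142 + 454·345 = 0 + 31706 + 47996 + 156630 = 236332
Σ Rᵢ = 0 + 19 + 26 + 88 = 133
N̂ = 236332 / 133 ≈ 1776.9 → 1777

N ≈ 1777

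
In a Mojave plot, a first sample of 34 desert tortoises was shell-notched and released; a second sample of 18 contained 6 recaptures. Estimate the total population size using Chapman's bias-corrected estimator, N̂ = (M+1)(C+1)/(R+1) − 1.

N̂ = (34+1)(18+1)/(6+1) − 1 = 35·19/7 − 1
= 665/7 − 1 = 95 − 1 = 94

N = 94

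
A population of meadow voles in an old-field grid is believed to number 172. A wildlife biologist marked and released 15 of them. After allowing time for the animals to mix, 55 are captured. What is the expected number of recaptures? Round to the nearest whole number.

Expected recaptures E[R] = M·C / N.
E[R] = 15 × 55 / 172 = 825 / 172 ≈ 4.8 → 5

expected recaptures ≈ 5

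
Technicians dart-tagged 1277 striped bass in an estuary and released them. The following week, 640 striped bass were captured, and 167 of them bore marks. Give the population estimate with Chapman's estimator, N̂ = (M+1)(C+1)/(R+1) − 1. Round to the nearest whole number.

N̂ = (1277+1)(640+1)/(167+1) − 1 = 1278·641/168 − 1
= 819198/168 − 1 ≈ 4876.2 − 1 ≈ 4875.2 → 4875

N ≈ 4875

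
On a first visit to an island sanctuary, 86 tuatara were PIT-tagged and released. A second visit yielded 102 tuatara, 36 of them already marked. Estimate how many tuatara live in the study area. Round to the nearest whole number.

The marked fraction in the recapture sample should equal the marked fraction in the population: 36/102 = 86/N.
N = (86 × 102) / 36 = 8772 / 36 ≈ 243.7 → 244

N ≈ 244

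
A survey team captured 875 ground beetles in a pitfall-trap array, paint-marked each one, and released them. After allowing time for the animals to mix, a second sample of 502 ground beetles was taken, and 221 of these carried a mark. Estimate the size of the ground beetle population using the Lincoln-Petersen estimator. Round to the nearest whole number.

N = (875 × 502) / 221 = 439250 / 221 ≈ 1987.6 → 1988

N ≈ 1988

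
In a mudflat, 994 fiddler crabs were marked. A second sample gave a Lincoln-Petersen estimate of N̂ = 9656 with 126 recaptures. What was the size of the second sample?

From N = M·C/R: C = N·R / M = 9656·126 / 994 = 1216656 / 994 = 1224.

C = 1224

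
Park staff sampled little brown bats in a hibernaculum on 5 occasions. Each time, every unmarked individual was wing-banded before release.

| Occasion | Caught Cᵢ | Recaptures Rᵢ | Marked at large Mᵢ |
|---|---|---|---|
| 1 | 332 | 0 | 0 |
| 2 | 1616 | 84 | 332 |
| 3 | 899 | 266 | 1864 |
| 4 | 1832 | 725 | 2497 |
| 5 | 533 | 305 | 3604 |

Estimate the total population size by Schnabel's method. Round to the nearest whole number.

N ≈ 6310

Σ MᵢCᵢ = 0·332 + 332·1616 + 1864·899 + 2497·1832 + 3604·533 = 0 + 536512 + 1675736 + 4574504 + 1920932 = 8707684
Σ Rᵢ = 0 + 84 + 266 + 725 + 305 = 1380
N̂ = 8707684 / 1380 ≈ 6309.9 → 6310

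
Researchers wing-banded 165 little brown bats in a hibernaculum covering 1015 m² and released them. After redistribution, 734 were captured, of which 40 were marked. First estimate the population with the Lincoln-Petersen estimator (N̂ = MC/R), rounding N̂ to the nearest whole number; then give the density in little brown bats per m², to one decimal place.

N̂ = 165·734/40 = 121110/40 ≈ 3027.8 → 3028
Density = N̂ / area = 3028 / 1015 ≈ 2.98 → 3.0 per m²

density ≈ 3.0 little brown bats per m²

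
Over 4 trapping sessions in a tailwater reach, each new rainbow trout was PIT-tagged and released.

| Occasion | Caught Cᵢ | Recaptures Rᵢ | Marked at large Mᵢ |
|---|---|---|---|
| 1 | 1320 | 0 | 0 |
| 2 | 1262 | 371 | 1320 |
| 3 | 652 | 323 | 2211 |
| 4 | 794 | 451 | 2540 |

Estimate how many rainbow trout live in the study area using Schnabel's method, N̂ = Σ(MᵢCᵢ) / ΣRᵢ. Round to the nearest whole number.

Σ MᵢCᵢ = 0·1320 + 1320·1262 + 2211·652 + 2540·794 = 0 + 1665840 + 1441572 + 2016760 = 5124172
Σ Rᵢ = 0 + 371 + 323 + 451 = 1145
N̂ = 5124172 / 1145 ≈ 4475.3 → 4475

N ≈ 4475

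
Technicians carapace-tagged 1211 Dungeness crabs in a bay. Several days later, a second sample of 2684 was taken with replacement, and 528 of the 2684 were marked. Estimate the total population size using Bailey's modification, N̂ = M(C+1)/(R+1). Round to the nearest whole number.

N ≈ 6147

N̂ = 1211·(2684+1)/(528+1) = 1211·2685/529 = 3251535/529 ≈ 6146.6 → 6147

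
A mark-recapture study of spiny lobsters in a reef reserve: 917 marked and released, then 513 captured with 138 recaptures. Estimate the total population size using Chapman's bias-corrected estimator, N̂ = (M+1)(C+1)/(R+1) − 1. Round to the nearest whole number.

N̂ = (917+1)(513+1)/(138+1) − 1 = 918·514/139 − 1
= 471852/139 − 1 ≈ 3394.6 − 1 ≈ 3393.6 → 3394

N ≈ 3394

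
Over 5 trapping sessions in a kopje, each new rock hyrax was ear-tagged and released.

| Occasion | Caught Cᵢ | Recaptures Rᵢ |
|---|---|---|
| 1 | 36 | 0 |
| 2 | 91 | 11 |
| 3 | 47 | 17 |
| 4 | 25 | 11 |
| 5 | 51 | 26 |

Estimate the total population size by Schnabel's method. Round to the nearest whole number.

N ≈ 316

Marked at large before each occasion: Mᵢ = Σⱼ<ᵢ (Cⱼ − Rⱼ) → M1=0, M2=36, M3=116, M4=146, M5=160
Σ MᵢCᵢ = 0·36 + 36·91 + 116·47 + 146·25 + 160·51 = 0 + 3276 + 5452 + 3650 + 8160 = 20538
Σ Rᵢ = 0 + 11 + 17 + 11 + 26 = 65
N̂ = 20538 / 65 ≈ 316.0 → 316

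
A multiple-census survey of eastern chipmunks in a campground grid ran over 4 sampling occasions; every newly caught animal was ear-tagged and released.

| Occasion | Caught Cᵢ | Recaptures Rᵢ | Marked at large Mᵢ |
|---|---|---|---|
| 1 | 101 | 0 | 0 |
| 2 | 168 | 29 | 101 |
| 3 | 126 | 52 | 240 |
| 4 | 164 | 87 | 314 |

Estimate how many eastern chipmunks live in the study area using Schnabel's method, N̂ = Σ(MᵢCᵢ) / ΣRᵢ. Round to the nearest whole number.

N ≈ 588

Σ MᵢCᵢ = 0·101 + 101·168 + 240·126 + 314·164 = 0 + 16968 + 30240 + 51496 = 98704
Σ Rᵢ = 0 + 29 + 52 + 87 = 168
N̂ = 98704 / 168 ≈ 587.5 → 588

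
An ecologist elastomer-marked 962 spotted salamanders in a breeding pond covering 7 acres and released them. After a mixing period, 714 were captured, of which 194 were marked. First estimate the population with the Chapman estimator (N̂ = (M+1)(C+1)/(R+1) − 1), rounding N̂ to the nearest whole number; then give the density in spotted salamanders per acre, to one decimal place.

density ≈ 504.3 spotted salamanders per acre

N̂ = 963·715/195 − 1 = 688545/195 − 1 = 3530
Density = N̂ / area = 3530 / 7 ≈ 504.29 → 504.3 per acre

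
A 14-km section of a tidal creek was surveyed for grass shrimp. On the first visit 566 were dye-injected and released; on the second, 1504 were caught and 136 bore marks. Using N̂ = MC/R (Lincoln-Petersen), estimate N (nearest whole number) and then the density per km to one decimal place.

N̂ = 566·1504/136 = 851264/136 ≈ 6259.3 → 6259
Density = N̂ / area = 6259 / 14 ≈ 447.07 → 447.1 per km

density ≈ 447.1 grass shrimp per km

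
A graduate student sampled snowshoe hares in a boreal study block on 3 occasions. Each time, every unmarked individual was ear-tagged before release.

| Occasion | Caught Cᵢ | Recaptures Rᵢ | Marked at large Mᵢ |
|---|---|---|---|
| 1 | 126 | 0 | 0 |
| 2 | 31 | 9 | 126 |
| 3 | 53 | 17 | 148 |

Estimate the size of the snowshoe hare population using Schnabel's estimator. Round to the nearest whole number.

N ≈ 452

Σ MᵢCᵢ = 0·126 + 126·31 + 148·53 = 0 + 3906 + 7844 = 11750
Σ Rᵢ = 0 + 9 + 17 = 26
N̂ = 11750 / 26 ≈ 451.9 → 452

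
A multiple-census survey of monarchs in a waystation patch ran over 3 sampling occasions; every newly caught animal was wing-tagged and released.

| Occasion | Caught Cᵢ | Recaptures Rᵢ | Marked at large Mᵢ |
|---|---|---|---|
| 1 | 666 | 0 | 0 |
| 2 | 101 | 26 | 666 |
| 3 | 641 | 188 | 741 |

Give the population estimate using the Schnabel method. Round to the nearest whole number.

Σ MᵢCᵢ = 0·666 + 666·101 + 741·641 = 0 + 67266 + 474981 = 542247
Σ Rᵢ = 0 + 26 + 188 = 214
N̂ = 542247 / 214 ≈ 2533.9 → 2534

N ≈ 2534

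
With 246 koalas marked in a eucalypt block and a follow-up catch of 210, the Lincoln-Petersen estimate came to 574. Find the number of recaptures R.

R = 90

From N = M·C/R: R = M·C / N = 246·210 / 574 = 51660 / 574 = 90.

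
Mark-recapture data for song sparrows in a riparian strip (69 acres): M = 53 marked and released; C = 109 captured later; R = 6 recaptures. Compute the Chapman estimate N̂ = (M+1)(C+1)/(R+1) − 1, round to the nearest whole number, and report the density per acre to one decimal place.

density ≈ 12.3 song sparrows per acre

N̂ = 54·110/7 − 1 = 5940/7 − 1 ≈ 847.6 → 848
Density = N̂ / area = 848 / 69 ≈ 12.29 → 12.3 per acre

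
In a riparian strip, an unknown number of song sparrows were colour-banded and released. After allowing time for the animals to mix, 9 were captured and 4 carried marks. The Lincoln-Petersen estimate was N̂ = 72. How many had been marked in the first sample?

From N = M·C/R: M = N·R / C = 72·4 / 9 = 288 / 9 = 32.

M = 32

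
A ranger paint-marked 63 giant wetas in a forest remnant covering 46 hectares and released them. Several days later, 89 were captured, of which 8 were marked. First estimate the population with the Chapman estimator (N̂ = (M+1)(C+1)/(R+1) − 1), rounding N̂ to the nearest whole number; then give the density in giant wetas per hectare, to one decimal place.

density ≈ 13.9 giant wetas per hectare

N̂ = 64·90/9 − 1 = 5760/9 − 1 = 639
Density = N̂ / area = 639 / 46 ≈ 13.89 → 13.9 per hectare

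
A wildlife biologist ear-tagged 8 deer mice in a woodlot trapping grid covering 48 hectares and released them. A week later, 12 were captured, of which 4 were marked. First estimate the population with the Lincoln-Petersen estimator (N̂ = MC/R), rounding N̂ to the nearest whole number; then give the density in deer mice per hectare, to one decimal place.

density ≈ 0.5 deer mice per hectare

N̂ = 8·12/4 = 96/4 = 24
Density = N̂ / area = 24 / 48 ≈ 0.50 → 0.5 per hectare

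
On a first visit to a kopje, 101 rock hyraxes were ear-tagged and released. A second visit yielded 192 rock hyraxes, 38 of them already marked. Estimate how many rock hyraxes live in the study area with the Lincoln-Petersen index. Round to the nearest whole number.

N ≈ 510

N = (101 × 192) / 38 = 19392 / 38 ≈ 510.3 → 510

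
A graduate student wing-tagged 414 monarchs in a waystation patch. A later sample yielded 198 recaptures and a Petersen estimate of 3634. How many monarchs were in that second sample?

From N = M·C/R: C = N·R / M = 3634·198 / 414 = 719532 / 414 = 1738.

C = 1738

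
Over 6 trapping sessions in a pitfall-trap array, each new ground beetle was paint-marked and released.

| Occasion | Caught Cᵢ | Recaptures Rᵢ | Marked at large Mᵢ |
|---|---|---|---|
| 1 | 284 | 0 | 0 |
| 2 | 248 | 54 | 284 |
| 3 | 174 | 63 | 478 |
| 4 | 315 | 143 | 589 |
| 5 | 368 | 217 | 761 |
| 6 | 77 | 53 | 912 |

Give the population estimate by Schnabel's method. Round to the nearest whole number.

N ≈ 1301

Σ MᵢCᵢ = 0·284 + 284·248 + 478·174 + 589·315 + 761·368 + 912·77 = 0 + 70432 + 83172 + 185535 + 280048 + 70224 = 689411
Σ Rᵢ = 0 + 54 + 63 + 143 + 217 + 53 = 530
N̂ = 689411 / 530 ≈ 1300.8 → 1301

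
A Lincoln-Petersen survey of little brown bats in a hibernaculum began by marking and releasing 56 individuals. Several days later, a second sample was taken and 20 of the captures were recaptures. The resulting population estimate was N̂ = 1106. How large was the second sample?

C = 395

From N = M·C/R: C = N·R / M = 1106·20 / 56 = 22120 / 56 = 395.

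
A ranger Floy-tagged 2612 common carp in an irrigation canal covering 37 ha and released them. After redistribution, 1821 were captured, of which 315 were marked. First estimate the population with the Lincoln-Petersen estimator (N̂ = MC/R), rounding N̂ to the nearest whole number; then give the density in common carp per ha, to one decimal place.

N̂ = 2612·1821/315 = 4756452/315 ≈ 15099.8 → 15100
Density = N̂ / area = 15100 / 37 ≈ 408.11 → 408.1 per ha

density ≈ 408.1 common carp per ha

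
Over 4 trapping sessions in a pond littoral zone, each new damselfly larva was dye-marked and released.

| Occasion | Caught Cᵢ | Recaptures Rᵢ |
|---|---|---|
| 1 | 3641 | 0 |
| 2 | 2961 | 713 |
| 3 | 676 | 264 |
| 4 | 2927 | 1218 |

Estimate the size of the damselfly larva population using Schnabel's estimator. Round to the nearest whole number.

N ≈ 15,128

Marked at large before each occasion: Mᵢ = Σⱼ<ᵢ (Cⱼ − Rⱼ) → M1=0, M2=3641, M3=5889, M4=6301
Σ MᵢCᵢ = 0·3641 + 3641·2961 + 5889·676 + 6301·2927 = 0 + 10781001 + 3980964 + 18443027 = 33204992
Σ Rᵢ = 0 + 713 + 264 + 1218 = 2195
N̂ = 33204992 / 2195 ≈ 15127.6 → 15128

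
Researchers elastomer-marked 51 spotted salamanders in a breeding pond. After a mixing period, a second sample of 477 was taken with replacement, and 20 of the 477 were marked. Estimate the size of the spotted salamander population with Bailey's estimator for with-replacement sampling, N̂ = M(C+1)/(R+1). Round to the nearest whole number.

N ≈ 1161

N̂ = 51·(477+1)/(20+1) = 51·478/21 = 24378/21 ≈ 1160.9 → 1161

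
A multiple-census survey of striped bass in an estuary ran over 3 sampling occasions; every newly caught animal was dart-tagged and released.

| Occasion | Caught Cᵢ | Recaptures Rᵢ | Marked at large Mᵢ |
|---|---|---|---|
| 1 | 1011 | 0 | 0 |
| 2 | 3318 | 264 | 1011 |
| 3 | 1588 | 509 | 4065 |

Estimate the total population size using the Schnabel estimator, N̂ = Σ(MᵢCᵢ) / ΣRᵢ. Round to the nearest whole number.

Σ MᵢCᵢ = 0·1011 + 1011·3318 + 4065·1588 = 0 + 3354498 + 6455220 = 9809718
Σ Rᵢ = 0 + 264 + 509 = 773
N̂ = 9809718 / 773 ≈ 12690.45 → 12690

N ≈ 12,690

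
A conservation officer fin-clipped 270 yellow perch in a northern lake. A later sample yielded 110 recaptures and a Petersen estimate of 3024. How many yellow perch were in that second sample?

From N = M·C/R: C = N·R / M = 3024·110 / 270 = 332640 / 270 = 1232.

C = 1232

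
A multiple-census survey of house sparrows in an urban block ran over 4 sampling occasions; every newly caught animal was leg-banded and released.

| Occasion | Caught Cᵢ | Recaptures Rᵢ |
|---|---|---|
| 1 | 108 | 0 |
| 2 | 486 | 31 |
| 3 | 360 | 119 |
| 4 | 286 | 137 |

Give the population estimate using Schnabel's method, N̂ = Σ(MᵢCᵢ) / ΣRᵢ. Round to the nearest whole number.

N ≈ 1690

Marked at large before each occasion: Mᵢ = Σⱼ<ᵢ (Cⱼ − Rⱼ) → M1=0, M2=108, M3=563, M4=804
Σ MᵢCᵢ = 0·108 + 108·486 + 563·360 + 804·286 = 0 + 52488 + 202680 + 229944 = 485112
Σ Rᵢ = 0 + 31 + 119 + 137 = 287
N̂ = 485112 / 287 ≈ 1690.3 → 1690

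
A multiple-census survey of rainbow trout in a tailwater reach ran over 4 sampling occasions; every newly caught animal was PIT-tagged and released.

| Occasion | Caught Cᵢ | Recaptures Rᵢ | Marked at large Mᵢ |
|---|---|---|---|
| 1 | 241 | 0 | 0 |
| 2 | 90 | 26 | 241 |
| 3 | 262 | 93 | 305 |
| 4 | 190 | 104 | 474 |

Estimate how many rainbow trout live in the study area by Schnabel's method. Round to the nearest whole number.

Σ MᵢCᵢ = 0·241 + 241·90 + 305·262 + 474·190 = 0 + 21690 + 79910 + 90060 = 191660
Σ Rᵢ = 0 + 26 + 93 + 104 = 223
N̂ = 191660 / 223 ≈ 859.46 → 859

N ≈ 859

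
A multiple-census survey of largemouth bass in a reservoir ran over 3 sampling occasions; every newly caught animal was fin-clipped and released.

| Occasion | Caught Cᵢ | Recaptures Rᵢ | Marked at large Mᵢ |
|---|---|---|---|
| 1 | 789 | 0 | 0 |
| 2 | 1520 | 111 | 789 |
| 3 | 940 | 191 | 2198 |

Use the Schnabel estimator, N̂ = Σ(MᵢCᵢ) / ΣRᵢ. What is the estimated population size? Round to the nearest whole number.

Σ MᵢCᵢ = 0·789 + 789·1520 + 2198·940 = 0 + 1199280 + 2066120 = 3265400
Σ Rᵢ = 0 + 111 + 191 = 302
N̂ = 3265400 / 302 ≈ 10812.6 → 10813

N ≈ 10,813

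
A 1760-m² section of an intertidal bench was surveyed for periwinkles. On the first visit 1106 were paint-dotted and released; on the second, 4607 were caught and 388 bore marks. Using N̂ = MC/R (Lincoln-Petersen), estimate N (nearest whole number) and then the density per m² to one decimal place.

N̂ = 1106·4607/388 = 5095342/388 ≈ 13132.3 → 13132
Density = N̂ / area = 13132 / 1760 ≈ 7.46 → 7.5 per m²

density ≈ 7.5 periwinkles per m²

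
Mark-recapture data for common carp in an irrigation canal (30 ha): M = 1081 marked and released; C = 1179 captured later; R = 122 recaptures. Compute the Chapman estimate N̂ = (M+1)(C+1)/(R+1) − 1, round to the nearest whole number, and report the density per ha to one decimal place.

density ≈ 346.0 common carp per ha

N̂ = 1082·1180/123 − 1 = 1276760/123 − 1 ≈ 10379.2 → 10379
Density = N̂ / area = 10379 / 30 ≈ 345.97 → 346.0 per ha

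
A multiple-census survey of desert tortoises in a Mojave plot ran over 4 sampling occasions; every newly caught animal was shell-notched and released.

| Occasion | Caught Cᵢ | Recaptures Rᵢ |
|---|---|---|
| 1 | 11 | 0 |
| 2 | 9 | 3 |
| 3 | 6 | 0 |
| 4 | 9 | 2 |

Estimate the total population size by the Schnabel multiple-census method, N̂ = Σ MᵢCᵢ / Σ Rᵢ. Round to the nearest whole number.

N ≈ 82

Marked at large before each occasion: Mᵢ = Σⱼ<ᵢ (Cⱼ − Rⱼ) → M1=0, M2=11, M3=17, M4=23
Σ MᵢCᵢ = 0·11 + 11·9 + 17·6 + 23·9 = 0 + 99 + 102 + 207 = 408
Σ Rᵢ = 0 + 3 + 0 + 2 = 5
N̂ = 408 / 5 ≈ 81.6 → 82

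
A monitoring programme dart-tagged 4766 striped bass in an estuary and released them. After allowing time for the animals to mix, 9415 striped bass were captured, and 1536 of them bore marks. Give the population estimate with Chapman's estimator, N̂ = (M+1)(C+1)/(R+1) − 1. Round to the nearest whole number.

N ≈ 29,203

N̂ = (4766+1)(9415+1)/(1536+1) − 1 = 4767·9416/1537 − 1
= 44886072/1537 − 1 ≈ 29203.7 − 1 ≈ 29202.7 → 29203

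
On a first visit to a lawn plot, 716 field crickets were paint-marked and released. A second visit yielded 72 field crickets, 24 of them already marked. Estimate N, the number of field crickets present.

N = 2148

N = (716 × 72) / 24 = 51552 / 24 = 2148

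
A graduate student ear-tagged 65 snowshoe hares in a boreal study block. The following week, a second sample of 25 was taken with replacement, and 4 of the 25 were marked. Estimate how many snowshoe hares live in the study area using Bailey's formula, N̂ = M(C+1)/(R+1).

N̂ = 65·(25+1)/(4+1) = 65·26/5 = 1690/5 = 338

N = 338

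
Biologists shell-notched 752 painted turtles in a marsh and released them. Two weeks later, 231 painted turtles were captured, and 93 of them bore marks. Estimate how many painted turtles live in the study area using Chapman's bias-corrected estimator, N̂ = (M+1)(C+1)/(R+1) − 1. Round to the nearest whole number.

N ≈ 1857

N̂ = (752+1)(231+1)/(93+1) − 1 = 753·232/94 − 1
= 174696/94 − 1 ≈ 1858.47 − 1 ≈ 1857.47 → 1857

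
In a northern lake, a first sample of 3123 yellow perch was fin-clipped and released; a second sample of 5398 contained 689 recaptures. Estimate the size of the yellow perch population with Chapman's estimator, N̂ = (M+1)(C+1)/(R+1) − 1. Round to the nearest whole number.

N̂ = (3123+1)(5398+1)/(689+1) − 1 = 3124·5399/690 − 1
= 16866476/690 − 1 ≈ 24444.2 − 1 ≈ 24443.2 → 24443

N ≈ 24,443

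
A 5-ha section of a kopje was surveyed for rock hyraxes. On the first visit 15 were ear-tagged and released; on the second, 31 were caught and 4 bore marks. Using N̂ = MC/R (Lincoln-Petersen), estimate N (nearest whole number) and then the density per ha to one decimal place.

N̂ = 15·31/4 = 465/4 ≈ 116.2 → 116
Density = N̂ / area = 116 / 5 ≈ 23.20 → 23.2 per ha

density ≈ 23.2 rock hyraxes per ha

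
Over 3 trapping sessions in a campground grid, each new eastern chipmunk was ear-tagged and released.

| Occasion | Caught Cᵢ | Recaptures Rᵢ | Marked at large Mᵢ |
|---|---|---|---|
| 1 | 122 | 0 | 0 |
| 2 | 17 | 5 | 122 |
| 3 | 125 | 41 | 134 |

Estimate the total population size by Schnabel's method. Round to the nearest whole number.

N ≈ 409

Σ MᵢCᵢ = 0·122 + 122·17 + 134·125 = 0 + 2074 + 16750 = 18824
Σ Rᵢ = 0 + 5 + 41 = 46
N̂ = 18824 / 46 ≈ 409.2 → 409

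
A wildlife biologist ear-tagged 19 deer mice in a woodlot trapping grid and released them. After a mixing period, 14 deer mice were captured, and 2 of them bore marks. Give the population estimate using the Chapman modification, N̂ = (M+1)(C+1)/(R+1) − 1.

N̂ = (19+1)(14+1)/(2+1) − 1 = 20·15/3 − 1
= 300/3 − 1 = 100 − 1 = 99

N = 99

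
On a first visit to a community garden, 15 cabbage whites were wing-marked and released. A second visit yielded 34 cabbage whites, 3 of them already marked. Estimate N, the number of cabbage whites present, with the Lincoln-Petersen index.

If marked individuals mix randomly, R/C ≈ M/N, giving N ≈ M·C/R.
N = (15 × 34) / 3 = 510 / 3 = 170

N = 170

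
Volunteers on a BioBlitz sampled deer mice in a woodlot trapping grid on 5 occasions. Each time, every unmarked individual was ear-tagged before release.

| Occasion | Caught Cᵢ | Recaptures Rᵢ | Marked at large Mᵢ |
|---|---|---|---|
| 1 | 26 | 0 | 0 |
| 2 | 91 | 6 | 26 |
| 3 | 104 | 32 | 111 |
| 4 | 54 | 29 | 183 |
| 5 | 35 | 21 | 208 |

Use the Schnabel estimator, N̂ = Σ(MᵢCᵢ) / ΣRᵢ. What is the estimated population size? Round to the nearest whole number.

N ≈ 353

Σ MᵢCᵢ = 0·26 + 26·91 + 111·104 + 183·54 + 208·35 = 0 + 2366 + 11544 + 9882 + 7280 = 31072
Σ Rᵢ = 0 + 6 + 32 + 29 + 21 = 88
N̂ = 31072 / 88 ≈ 353.1 → 353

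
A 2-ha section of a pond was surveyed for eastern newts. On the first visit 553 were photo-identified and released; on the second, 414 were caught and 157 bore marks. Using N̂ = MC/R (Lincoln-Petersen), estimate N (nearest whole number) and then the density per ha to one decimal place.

density ≈ 729.0 eastern newts per ha

N̂ = 553·414/157 = 228942/157 ≈ 1458.2 → 1458
Density = N̂ / area = 1458 / 2 = 729.0 per ha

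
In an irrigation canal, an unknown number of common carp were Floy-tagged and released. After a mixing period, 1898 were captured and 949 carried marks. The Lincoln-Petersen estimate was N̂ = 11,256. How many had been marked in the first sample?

M = 5628

From N = M·C/R: M = N·R / C = 11256·949 / 1898 = 10681944 / 1898 = 5628.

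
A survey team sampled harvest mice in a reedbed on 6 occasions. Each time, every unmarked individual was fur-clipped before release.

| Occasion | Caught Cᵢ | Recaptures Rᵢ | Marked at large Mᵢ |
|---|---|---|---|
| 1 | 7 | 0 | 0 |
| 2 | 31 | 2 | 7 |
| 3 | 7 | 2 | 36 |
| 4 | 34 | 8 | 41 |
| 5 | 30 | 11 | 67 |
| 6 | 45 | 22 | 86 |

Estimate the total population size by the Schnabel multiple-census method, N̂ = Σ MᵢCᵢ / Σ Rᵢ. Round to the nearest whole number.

N ≈ 172

Σ MᵢCᵢ = 0·7 + 7·31 + 36·7 + 41·34 + 67·30 + 86·45 = 0 + 217 + 252 + 1394 + 2010 + 3870 = 7743
Σ Rᵢ = 0 + 2 + 2 + 8 + 11 + 22 = 45
N̂ = 7743 / 45 ≈ 172.1 → 172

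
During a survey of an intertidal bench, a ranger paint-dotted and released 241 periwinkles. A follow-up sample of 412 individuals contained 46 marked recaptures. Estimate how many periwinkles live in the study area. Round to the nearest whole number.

N ≈ 2159

The marked fraction in the recapture sample should equal the marked fraction in the population: 46/412 = 241/N.
N = (241 × 412) / 46 = 99292 / 46 ≈ 2158.5 → 2159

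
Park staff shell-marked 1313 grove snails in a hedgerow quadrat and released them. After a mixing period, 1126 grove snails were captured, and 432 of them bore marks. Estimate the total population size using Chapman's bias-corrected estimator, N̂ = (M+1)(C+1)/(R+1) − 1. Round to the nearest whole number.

N̂ = (1313+1)(1126+1)/(432+1) − 1 = 1314·1127/433 − 1
= 1480878/433 − 1 ≈ 3420.0 − 1 ≈ 3419.0 → 3419

N ≈ 3419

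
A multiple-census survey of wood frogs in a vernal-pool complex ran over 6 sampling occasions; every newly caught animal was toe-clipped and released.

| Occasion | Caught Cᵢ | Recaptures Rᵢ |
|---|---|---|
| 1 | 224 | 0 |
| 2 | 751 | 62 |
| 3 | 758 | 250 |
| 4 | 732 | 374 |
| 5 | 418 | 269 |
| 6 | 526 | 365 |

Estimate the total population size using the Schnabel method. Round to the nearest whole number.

N ≈ 2771

Marked at large before each occasion: Mᵢ = Σⱼ<ᵢ (Cⱼ − Rⱼ) → M1=0, M2=224, M3=913, M4=1421, M5=1779, M6=1928
Σ MᵢCᵢ = 0·224 + 224·751 + 913·758 + 1421·732 + 1779·418 + 1928·526 = 0 + 168224 + 692054 + 1040172 + 743622 + 1014128 = 3658200
Σ Rᵢ = 0 + 62 + 250 + 374 + 269 + 365 = 1320
N̂ = 3658200 / 1320 ≈ 2771.4 → 2771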